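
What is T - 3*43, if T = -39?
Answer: -168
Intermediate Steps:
T - 3*43 = -39 - 3*43 = -39 - 129 = -168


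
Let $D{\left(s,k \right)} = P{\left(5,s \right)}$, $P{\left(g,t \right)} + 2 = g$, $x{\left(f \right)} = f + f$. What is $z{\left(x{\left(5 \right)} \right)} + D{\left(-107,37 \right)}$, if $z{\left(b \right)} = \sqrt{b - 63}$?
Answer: $3 + i \sqrt{53} \approx 3.0 + 7.2801 i$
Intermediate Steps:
$x{\left(f \right)} = 2 f$
$P{\left(g,t \right)} = -2 + g$
$z{\left(b \right)} = \sqrt{-63 + b}$
$D{\left(s,k \right)} = 3$ ($D{\left(s,k \right)} = -2 + 5 = 3$)
$z{\left(x{\left(5 \right)} \right)} + D{\left(-107,37 \right)} = \sqrt{-63 + 2 \cdot 5} + 3 = \sqrt{-63 + 10} + 3 = \sqrt{-53} + 3 = i \sqrt{53} + 3 = 3 + i \sqrt{53}$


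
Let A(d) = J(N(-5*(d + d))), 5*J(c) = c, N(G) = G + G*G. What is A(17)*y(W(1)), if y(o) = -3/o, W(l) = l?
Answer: -17238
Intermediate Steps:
N(G) = G + G²
J(c) = c/5
A(d) = -2*d*(1 - 10*d) (A(d) = ((-5*(d + d))*(1 - 5*(d + d)))/5 = ((-10*d)*(1 - 10*d))/5 = (-10*d*(1 - 10*d))/5 = -2*d*(1 - 10*d))
A(17)*y(W(1)) = (2*17*(-1 + 10*17))*(-3/1) = (2*17*(-1 + 170))*(-3*1) = (2*17*169)*(-3) = 5746*(-3) = -17238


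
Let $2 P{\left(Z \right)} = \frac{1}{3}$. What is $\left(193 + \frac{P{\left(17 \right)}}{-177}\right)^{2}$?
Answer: $\frac{42010651225}{1127844} \approx 37249.0$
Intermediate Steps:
$P{\left(Z \right)} = \frac{1}{6}$ ($P{\left(Z \right)} = \frac{1}{2 \cdot 3} = \frac{1}{2} \cdot \frac{1}{3} = \frac{1}{6}$)
$\left(193 + \frac{P{\left(17 \right)}}{-177}\right)^{2} = \left(193 + \frac{1}{6 \left(-177\right)}\right)^{2} = \left(193 + \frac{1}{6} \left(- \frac{1}{177}\right)\right)^{2} = \left(193 - \frac{1}{1062}\right)^{2} = \left(\frac{204965}{1062}\right)^{2} = \frac{42010651225}{1127844}$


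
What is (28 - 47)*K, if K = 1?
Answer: -19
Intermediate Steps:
(28 - 47)*K = (28 - 47)*1 = -19*1 = -19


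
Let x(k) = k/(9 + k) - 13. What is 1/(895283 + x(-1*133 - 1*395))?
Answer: 173/154881886 ≈ 1.1170e-6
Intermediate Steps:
x(k) = -13 + k/(9 + k) (x(k) = k/(9 + k) - 13 = -13 + k/(9 + k))
1/(895283 + x(-1*133 - 1*395)) = 1/(895283 + 3*(-39 - 4*(-1*133 - 1*395))/(9 + (-1*133 - 1*395))) = 1/(895283 + 3*(-39 - 4*(-133 - 395))/(9 + (-133 - 395))) = 1/(895283 + 3*(-39 - 4*(-528))/(9 - 528)) = 1/(895283 + 3*(-39 + 2112)/(-519)) = 1/(895283 + 3*(-1/519)*2073) = 1/(895283 - 2073/173) = 1/(154881886/173) = 173/154881886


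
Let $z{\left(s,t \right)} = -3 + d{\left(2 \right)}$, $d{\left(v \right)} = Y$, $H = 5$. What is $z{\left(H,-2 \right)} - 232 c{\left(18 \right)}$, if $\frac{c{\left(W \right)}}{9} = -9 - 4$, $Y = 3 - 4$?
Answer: $27140$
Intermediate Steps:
$Y = -1$ ($Y = 3 - 4 = -1$)
$c{\left(W \right)} = -117$ ($c{\left(W \right)} = 9 \left(-9 - 4\right) = 9 \left(-13\right) = -117$)
$d{\left(v \right)} = -1$
$z{\left(s,t \right)} = -4$ ($z{\left(s,t \right)} = -3 - 1 = -4$)
$z{\left(H,-2 \right)} - 232 c{\left(18 \right)} = -4 - -27144 = -4 + 27144 = 27140$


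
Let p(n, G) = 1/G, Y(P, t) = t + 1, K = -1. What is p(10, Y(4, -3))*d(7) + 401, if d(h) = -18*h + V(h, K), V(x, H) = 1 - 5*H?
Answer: 461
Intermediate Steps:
Y(P, t) = 1 + t
d(h) = 6 - 18*h (d(h) = -18*h + (1 - 5*(-1)) = -18*h + (1 + 5) = -18*h + 6 = 6 - 18*h)
p(10, Y(4, -3))*d(7) + 401 = (6 - 18*7)/(1 - 3) + 401 = (6 - 126)/(-2) + 401 = -1/2*(-120) + 401 = 60 + 401 = 461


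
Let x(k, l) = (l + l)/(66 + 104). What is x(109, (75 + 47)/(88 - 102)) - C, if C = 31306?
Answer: -18627131/595 ≈ -31306.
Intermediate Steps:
x(k, l) = l/85 (x(k, l) = (2*l)/170 = (2*l)*(1/170) = l/85)
x(109, (75 + 47)/(88 - 102)) - C = ((75 + 47)/(88 - 102))/85 - 1*31306 = (122/(-14))/85 - 31306 = (122*(-1/14))/85 - 31306 = (1/85)*(-61/7) - 31306 = -61/595 - 31306 = -18627131/595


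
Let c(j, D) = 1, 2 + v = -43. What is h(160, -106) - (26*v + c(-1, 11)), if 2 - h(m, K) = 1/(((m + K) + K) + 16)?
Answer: 42157/36 ≈ 1171.0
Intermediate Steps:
v = -45 (v = -2 - 43 = -45)
h(m, K) = 2 - 1/(16 + m + 2*K) (h(m, K) = 2 - 1/(((m + K) + K) + 16) = 2 - 1/(((K + m) + K) + 16) = 2 - 1/((m + 2*K) + 16) = 2 - 1/(16 + m + 2*K))
h(160, -106) - (26*v + c(-1, 11)) = (31 + 2*160 + 4*(-106))/(16 + 160 + 2*(-106)) - (26*(-45) + 1) = (31 + 320 - 424)/(16 + 160 - 212) - (-1170 + 1) = -73/(-36) - 1*(-1169) = -1/36*(-73) + 1169 = 73/36 + 1169 = 42157/36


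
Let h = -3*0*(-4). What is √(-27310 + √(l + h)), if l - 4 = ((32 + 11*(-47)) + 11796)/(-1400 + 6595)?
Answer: √(-737042962750 + 5195*√166712745)/5195 ≈ 165.25*I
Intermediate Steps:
h = 0 (h = 0*(-4) = 0)
l = 32091/5195 (l = 4 + ((32 + 11*(-47)) + 11796)/(-1400 + 6595) = 4 + ((32 - 517) + 11796)/5195 = 4 + (-485 + 11796)*(1/5195) = 4 + 11311*(1/5195) = 4 + 11311/5195 = 32091/5195 ≈ 6.1773)
√(-27310 + √(l + h)) = √(-27310 + √(32091/5195 + 0)) = √(-27310 + √(32091/5195)) = √(-27310 + √166712745/5195)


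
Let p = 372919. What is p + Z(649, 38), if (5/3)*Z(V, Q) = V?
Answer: 1866542/5 ≈ 3.7331e+5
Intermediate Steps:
Z(V, Q) = 3*V/5
p + Z(649, 38) = 372919 + (⅗)*649 = 372919 + 1947/5 = 1866542/5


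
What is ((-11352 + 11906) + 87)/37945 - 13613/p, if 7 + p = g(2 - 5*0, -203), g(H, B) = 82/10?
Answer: -2582722579/227670 ≈ -11344.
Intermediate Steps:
g(H, B) = 41/5 (g(H, B) = 82*(⅒) = 41/5)
p = 6/5 (p = -7 + 41/5 = 6/5 ≈ 1.2000)
((-11352 + 11906) + 87)/37945 - 13613/p = ((-11352 + 11906) + 87)/37945 - 13613/6/5 = (554 + 87)*(1/37945) - 13613*⅚ = 641*(1/37945) - 68065/6 = 641/37945 - 68065/6 = -2582722579/227670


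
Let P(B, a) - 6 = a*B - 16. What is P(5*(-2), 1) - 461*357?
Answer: -164597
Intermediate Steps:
P(B, a) = -10 + B*a (P(B, a) = 6 + (a*B - 16) = 6 + (B*a - 16) = 6 + (-16 + B*a) = -10 + B*a)
P(5*(-2), 1) - 461*357 = (-10 + (5*(-2))*1) - 461*357 = (-10 - 10*1) - 164577 = (-10 - 10) - 164577 = -20 - 164577 = -164597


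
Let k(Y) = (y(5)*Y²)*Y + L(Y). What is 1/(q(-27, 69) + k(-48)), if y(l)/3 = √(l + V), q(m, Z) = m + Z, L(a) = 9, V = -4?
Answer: -1/331725 ≈ -3.0145e-6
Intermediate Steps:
q(m, Z) = Z + m
y(l) = 3*√(-4 + l) (y(l) = 3*√(l - 4) = 3*√(-4 + l))
k(Y) = 9 + 3*Y³ (k(Y) = ((3*√(-4 + 5))*Y²)*Y + 9 = ((3*√1)*Y²)*Y + 9 = ((3*1)*Y²)*Y + 9 = (3*Y²)*Y + 9 = 3*Y³ + 9 = 9 + 3*Y³)
1/(q(-27, 69) + k(-48)) = 1/((69 - 27) + (9 + 3*(-48)³)) = 1/(42 + (9 + 3*(-110592))) = 1/(42 + (9 - 331776)) = 1/(42 - 331767) = 1/(-331725) = -1/331725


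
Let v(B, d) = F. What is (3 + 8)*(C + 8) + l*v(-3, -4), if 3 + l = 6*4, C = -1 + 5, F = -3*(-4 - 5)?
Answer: 699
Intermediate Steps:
F = 27 (F = -3*(-9) = 27)
C = 4
v(B, d) = 27
l = 21 (l = -3 + 6*4 = -3 + 24 = 21)
(3 + 8)*(C + 8) + l*v(-3, -4) = (3 + 8)*(4 + 8) + 21*27 = 11*12 + 567 = 132 + 567 = 699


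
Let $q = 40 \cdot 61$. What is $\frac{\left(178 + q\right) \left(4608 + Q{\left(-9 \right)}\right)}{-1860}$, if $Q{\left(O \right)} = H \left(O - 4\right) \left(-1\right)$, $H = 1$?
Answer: $- \frac{6048889}{930} \approx -6504.2$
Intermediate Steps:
$q = 2440$
$Q{\left(O \right)} = 4 - O$ ($Q{\left(O \right)} = 1 \left(O - 4\right) \left(-1\right) = 1 \left(-4 + O\right) \left(-1\right) = \left(-4 + O\right) \left(-1\right) = 4 - O$)
$\frac{\left(178 + q\right) \left(4608 + Q{\left(-9 \right)}\right)}{-1860} = \frac{\left(178 + 2440\right) \left(4608 + \left(4 - -9\right)\right)}{-1860} = 2618 \left(4608 + \left(4 + 9\right)\right) \left(- \frac{1}{1860}\right) = 2618 \left(4608 + 13\right) \left(- \frac{1}{1860}\right) = 2618 \cdot 4621 \left(- \frac{1}{1860}\right) = 12097778 \left(- \frac{1}{1860}\right) = - \frac{6048889}{930}$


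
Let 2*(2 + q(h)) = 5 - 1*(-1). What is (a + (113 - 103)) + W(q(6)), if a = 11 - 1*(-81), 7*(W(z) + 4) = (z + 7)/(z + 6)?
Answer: 4810/49 ≈ 98.163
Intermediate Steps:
q(h) = 1 (q(h) = -2 + (5 - 1*(-1))/2 = -2 + (5 + 1)/2 = -2 + (1/2)*6 = -2 + 3 = 1)
W(z) = -4 + (7 + z)/(7*(6 + z)) (W(z) = -4 + ((z + 7)/(z + 6))/7 = -4 + ((7 + z)/(6 + z))/7 = -4 + (7 + z)/(7*(6 + z)))
a = 92 (a = 11 + 81 = 92)
(a + (113 - 103)) + W(q(6)) = (92 + (113 - 103)) + (-161 - 27*1)/(7*(6 + 1)) = (92 + 10) + (1/7)*(-161 - 27)/7 = 102 + (1/7)*(1/7)*(-188) = 102 - 188/49 = 4810/49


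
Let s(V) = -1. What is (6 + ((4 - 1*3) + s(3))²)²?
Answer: 36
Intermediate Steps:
(6 + ((4 - 1*3) + s(3))²)² = (6 + ((4 - 1*3) - 1)²)² = (6 + ((4 - 3) - 1)²)² = (6 + (1 - 1)²)² = (6 + 0²)² = (6 + 0)² = 6² = 36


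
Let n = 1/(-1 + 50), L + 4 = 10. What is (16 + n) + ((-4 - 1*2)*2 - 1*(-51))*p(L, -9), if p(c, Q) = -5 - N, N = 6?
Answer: -20236/49 ≈ -412.98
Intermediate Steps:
L = 6 (L = -4 + 10 = 6)
p(c, Q) = -11 (p(c, Q) = -5 - 1*6 = -5 - 6 = -11)
n = 1/49 ≈ 0.020408
(16 + n) + ((-4 - 1*2)*2 - 1*(-51))*p(L, -9) = (16 + 1/49) + ((-4 - 1*2)*2 - 1*(-51))*(-11) = 785/49 + ((-4 - 2)*2 + 51)*(-11) = 785/49 + (-6*2 + 51)*(-11) = 785/49 + (-12 + 51)*(-11) = 785/49 + 39*(-11) = 785/49 - 429 = -20236/49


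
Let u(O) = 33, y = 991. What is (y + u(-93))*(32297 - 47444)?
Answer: -15510528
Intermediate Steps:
(y + u(-93))*(32297 - 47444) = (991 + 33)*(32297 - 47444) = 1024*(-15147) = -15510528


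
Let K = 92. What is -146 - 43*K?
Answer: -4102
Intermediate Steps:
-146 - 43*K = -146 - 43*92 = -146 - 3956 = -4102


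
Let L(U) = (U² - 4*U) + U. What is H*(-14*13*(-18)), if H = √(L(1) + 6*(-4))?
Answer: 3276*I*√26 ≈ 16704.0*I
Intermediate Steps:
L(U) = U² - 3*U
H = I*√26 (H = √(1*(-3 + 1) + 6*(-4)) = √(1*(-2) - 24) = √(-2 - 24) = √(-26) = I*√26 ≈ 5.099*I)
H*(-14*13*(-18)) = (I*√26)*(-14*13*(-18)) = (I*√26)*(-182*(-18)) = (I*√26)*3276 = 3276*I*√26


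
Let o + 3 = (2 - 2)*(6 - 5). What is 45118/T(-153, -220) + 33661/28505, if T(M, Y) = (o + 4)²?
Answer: 1286122251/28505 ≈ 45119.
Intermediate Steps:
o = -3 (o = -3 + (2 - 2)*(6 - 5) = -3 + 0*1 = -3 + 0 = -3)
T(M, Y) = 1 (T(M, Y) = (-3 + 4)² = 1² = 1)
45118/T(-153, -220) + 33661/28505 = 45118/1 + 33661/28505 = 45118*1 + 33661*(1/28505) = 45118 + 33661/28505 = 1286122251/28505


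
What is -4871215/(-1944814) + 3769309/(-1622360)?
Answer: 286129726937/1577594220520 ≈ 0.18137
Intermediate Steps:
-4871215/(-1944814) + 3769309/(-1622360) = -4871215*(-1/1944814) + 3769309*(-1/1622360) = 4871215/1944814 - 3769309/1622360 = 286129726937/1577594220520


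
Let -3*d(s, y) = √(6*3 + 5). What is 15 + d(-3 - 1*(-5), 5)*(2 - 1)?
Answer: 15 - √23/3 ≈ 13.401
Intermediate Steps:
d(s, y) = -√23/3 (d(s, y) = -√(6*3 + 5)/3 = -√(18 + 5)/3 = -√23/3)
15 + d(-3 - 1*(-5), 5)*(2 - 1) = 15 + (-√23/3)*(2 - 1) = 15 - √23/3*1 = 15 - √23/3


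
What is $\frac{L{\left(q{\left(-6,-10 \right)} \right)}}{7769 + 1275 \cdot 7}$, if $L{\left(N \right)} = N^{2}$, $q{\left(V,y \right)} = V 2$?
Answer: $\frac{72}{8347} \approx 0.0086259$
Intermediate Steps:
$q{\left(V,y \right)} = 2 V$
$\frac{L{\left(q{\left(-6,-10 \right)} \right)}}{7769 + 1275 \cdot 7} = \frac{\left(2 \left(-6\right)\right)^{2}}{7769 + 1275 \cdot 7} = \frac{\left(-12\right)^{2}}{7769 + 8925} = \frac{144}{16694} = 144 \cdot \frac{1}{16694} = \frac{72}{8347}$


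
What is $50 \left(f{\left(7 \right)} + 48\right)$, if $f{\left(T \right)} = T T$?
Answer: $4850$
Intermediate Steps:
$f{\left(T \right)} = T^{2}$
$50 \left(f{\left(7 \right)} + 48\right) = 50 \left(7^{2} + 48\right) = 50 \left(49 + 48\right) = 50 \cdot 97 = 4850$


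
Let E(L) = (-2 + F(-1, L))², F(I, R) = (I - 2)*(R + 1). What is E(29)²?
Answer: 71639296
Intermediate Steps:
F(I, R) = (1 + R)*(-2 + I) (F(I, R) = (-2 + I)*(1 + R) = (1 + R)*(-2 + I))
E(L) = (-5 - 3*L)² (E(L) = (-2 + (-2 - 1 - 2*L - L))² = (-2 + (-3 - 3*L))² = (-5 - 3*L)²)
E(29)² = ((5 + 3*29)²)² = ((5 + 87)²)² = (92²)² = 8464² = 71639296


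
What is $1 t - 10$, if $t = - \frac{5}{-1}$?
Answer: $-5$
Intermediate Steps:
$t = 5$ ($t = \left(-5\right) \left(-1\right) = 5$)
$1 t - 10 = 1 \cdot 5 - 10 = 5 - 10 = -5$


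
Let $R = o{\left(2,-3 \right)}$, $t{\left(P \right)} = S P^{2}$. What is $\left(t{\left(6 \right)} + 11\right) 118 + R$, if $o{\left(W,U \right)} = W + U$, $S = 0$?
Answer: $1297$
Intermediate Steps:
$t{\left(P \right)} = 0$ ($t{\left(P \right)} = 0 P^{2} = 0$)
$o{\left(W,U \right)} = U + W$
$R = -1$ ($R = -3 + 2 = -1$)
$\left(t{\left(6 \right)} + 11\right) 118 + R = \left(0 + 11\right) 118 - 1 = 11 \cdot 118 - 1 = 1298 - 1 = 1297$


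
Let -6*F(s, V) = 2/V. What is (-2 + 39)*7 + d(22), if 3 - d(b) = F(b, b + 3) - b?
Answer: 21301/75 ≈ 284.01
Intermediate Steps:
F(s, V) = -1/(3*V)
d(b) = 3 + b + 1/(3*(3 + b)) (d(b) = 3 - (-1/(3*(b + 3)) - b) = 3 - (-1/(3*(3 + b)) - b) = 3 - (-b - 1/(3*(3 + b))) = 3 + (b + 1/(3*(3 + b))) = 3 + b + 1/(3*(3 + b)))
(-2 + 39)*7 + d(22) = (-2 + 39)*7 + (3 + 22 + 1/(9 + 3*22)) = 37*7 + (3 + 22 + 1/(9 + 66)) = 259 + (3 + 22 + 1/75) = 259 + 1876/75 = 21301/75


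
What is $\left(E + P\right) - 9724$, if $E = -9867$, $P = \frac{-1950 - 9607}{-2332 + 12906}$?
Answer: $- \frac{207166791}{10574} \approx -19592.0$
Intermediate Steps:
$P = - \frac{11557}{10574} \approx -1.093$
$\left(E + P\right) - 9724 = \left(-9867 - \frac{11557}{10574}\right) - 9724 = - \frac{104345215}{10574} - 9724 = - \frac{207166791}{10574}$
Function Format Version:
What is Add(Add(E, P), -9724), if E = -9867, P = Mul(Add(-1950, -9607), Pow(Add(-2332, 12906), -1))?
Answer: Rational(-207166791, 10574) ≈ -19592.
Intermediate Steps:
P = Rational(-11557, 10574) (P = Mul(-11557, Pow(10574, -1)) = Mul(-11557, Rational(1, 10574)) = Rational(-11557, 10574) ≈ -1.0930)
Add(Add(E, P), -9724) = Add(Add(-9867, Rational(-11557, 10574)), -9724) = Add(Rational(-104345215, 10574), -9724) = Rational(-207166791, 10574)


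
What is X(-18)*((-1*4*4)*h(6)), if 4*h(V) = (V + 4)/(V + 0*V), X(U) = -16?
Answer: 320/3 ≈ 106.67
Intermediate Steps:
h(V) = (4 + V)/(4*V) (h(V) = ((V + 4)/(V + 0*V))/4 = ((4 + V)/(V + 0))/4 = ((4 + V)/V)/4 = (4 + V)/(4*V))
X(-18)*((-1*4*4)*h(6)) = -16*-1*4*4*(¼)*(4 + 6)/6 = -16*(-4*4)*(¼)*(⅙)*10 = -(-256)*5/12 = -16*(-20/3) = 320/3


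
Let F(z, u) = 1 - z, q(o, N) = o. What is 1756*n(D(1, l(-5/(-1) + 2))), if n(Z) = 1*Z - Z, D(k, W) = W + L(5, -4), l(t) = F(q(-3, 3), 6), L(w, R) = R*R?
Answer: 0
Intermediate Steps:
L(w, R) = R²
l(t) = 4 (l(t) = 1 - 1*(-3) = 1 + 3 = 4)
D(k, W) = 16 + W (D(k, W) = W + (-4)² = W + 16 = 16 + W)
n(Z) = 0 (n(Z) = Z - Z = 0)
1756*n(D(1, l(-5/(-1) + 2))) = 1756*0 = 0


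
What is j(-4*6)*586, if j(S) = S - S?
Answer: 0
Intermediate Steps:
j(S) = 0
j(-4*6)*586 = 0*586 = 0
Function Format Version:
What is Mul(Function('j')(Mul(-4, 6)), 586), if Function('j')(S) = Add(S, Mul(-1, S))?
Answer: 0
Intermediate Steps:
Function('j')(S) = 0
Mul(Function('j')(Mul(-4, 6)), 586) = Mul(0, 586) = 0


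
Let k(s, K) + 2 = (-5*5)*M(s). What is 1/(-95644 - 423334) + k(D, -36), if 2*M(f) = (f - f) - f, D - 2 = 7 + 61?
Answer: 453067793/518978 ≈ 873.00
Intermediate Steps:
D = 70 (D = 2 + (7 + 61) = 2 + 68 = 70)
M(f) = -f/2 (M(f) = ((f - f) - f)/2 = (0 - f)/2 = (-f)/2 = -f/2)
k(s, K) = -2 + 25*s/2 (k(s, K) = -2 + (-5*5)*(-s/2) = -2 - (-25)*s/2 = -2 + 25*s/2)
1/(-95644 - 423334) + k(D, -36) = 1/(-95644 - 423334) + (-2 + (25/2)*70) = 1/(-518978) + (-2 + 875) = -1/518978 + 873 = 453067793/518978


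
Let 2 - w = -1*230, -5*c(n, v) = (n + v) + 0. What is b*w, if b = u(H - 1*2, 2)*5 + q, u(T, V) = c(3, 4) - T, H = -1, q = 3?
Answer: 2552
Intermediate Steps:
c(n, v) = -n/5 - v/5 (c(n, v) = -((n + v) + 0)/5 = -(n + v)/5 = -n/5 - v/5)
w = 232 (w = 2 - (-1)*230 = 2 - 1*(-230) = 2 + 230 = 232)
u(T, V) = -7/5 - T (u(T, V) = (-1/5*3 - 1/5*4) - T = (-3/5 - 4/5) - T = -7/5 - T)
b = 11 (b = (-7/5 - (-1 - 1*2))*5 + 3 = (-7/5 - (-1 - 2))*5 + 3 = (-7/5 - 1*(-3))*5 + 3 = (-7/5 + 3)*5 + 3 = (8/5)*5 + 3 = 8 + 3 = 11)
b*w = 11*232 = 2552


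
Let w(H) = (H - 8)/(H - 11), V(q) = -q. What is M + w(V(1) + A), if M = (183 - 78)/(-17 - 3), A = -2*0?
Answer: -9/2 ≈ -4.5000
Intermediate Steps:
A = 0
w(H) = (-8 + H)/(-11 + H)
M = -21/4 (M = 105/(-20) = 105*(-1/20) = -21/4 ≈ -5.2500)
M + w(V(1) + A) = -21/4 + (-8 + (-1*1 + 0))/(-11 + (-1*1 + 0)) = -21/4 + (-8 + (-1 + 0))/(-11 + (-1 + 0)) = -21/4 + (-8 - 1)/(-11 - 1) = -21/4 - 9/(-12) = -21/4 - 1/12*(-9) = -21/4 + 3/4 = -9/2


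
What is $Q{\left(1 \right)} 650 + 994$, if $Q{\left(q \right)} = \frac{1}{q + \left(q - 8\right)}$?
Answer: $\frac{2657}{3} \approx 885.67$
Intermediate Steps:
$Q{\left(q \right)} = \frac{1}{-8 + 2 q}$ ($Q{\left(q \right)} = \frac{1}{q + \left(-8 + q\right)} = \frac{1}{-8 + 2 q}$)
$Q{\left(1 \right)} 650 + 994 = \frac{1}{2 \left(-4 + 1\right)} 650 + 994 = \frac{1}{2 \left(-3\right)} 650 + 994 = \frac{1}{2} \left(- \frac{1}{3}\right) 650 + 994 = \left(- \frac{1}{6}\right) 650 + 994 = - \frac{325}{3} + 994 = \frac{2657}{3}$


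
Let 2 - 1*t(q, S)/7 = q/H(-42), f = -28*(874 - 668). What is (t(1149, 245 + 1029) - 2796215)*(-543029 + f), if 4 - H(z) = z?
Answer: 70593563103333/46 ≈ 1.5346e+12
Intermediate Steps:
f = -5768 (f = -28*206 = -5768)
H(z) = 4 - z
t(q, S) = 14 - 7*q/46 (t(q, S) = 14 - 7*q/(4 - 1*(-42)) = 14 - 7*q/(4 + 42) = 14 - 7*q/46)
(t(1149, 245 + 1029) - 2796215)*(-543029 + f) = ((14 - 7/46*1149) - 2796215)*(-543029 - 5768) = ((14 - 8043/46) - 2796215)*(-548797) = (-7399/46 - 2796215)*(-548797) = -128633289/46*(-548797) = 70593563103333/46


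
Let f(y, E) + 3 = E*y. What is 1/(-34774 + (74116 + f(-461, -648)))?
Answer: 1/338067 ≈ 2.9580e-6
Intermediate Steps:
f(y, E) = -3 + E*y
1/(-34774 + (74116 + f(-461, -648))) = 1/(-34774 + (74116 + (-3 - 648*(-461)))) = 1/(-34774 + (74116 + (-3 + 298728))) = 1/(-34774 + (74116 + 298725)) = 1/(-34774 + 372841) = 1/338067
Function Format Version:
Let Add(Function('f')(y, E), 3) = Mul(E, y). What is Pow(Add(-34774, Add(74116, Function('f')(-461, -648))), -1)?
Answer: Rational(1, 338067) ≈ 2.9580e-6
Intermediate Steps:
Function('f')(y, E) = Add(-3, Mul(E, y))
Pow(Add(-34774, Add(74116, Function('f')(-461, -648))), -1) = Pow(Add(-34774, Add(74116, Add(-3, Mul(-648, -461)))), -1) = Pow(Add(-34774, Add(74116, Add(-3, 298728))), -1) = Pow(Add(-34774, Add(74116, 298725)), -1) = Pow(Add(-34774, 372841), -1) = Pow(338067, -1) = Rational(1, 338067)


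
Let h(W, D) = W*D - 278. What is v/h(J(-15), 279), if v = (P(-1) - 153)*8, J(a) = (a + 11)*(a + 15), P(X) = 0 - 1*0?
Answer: 612/139 ≈ 4.4029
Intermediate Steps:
P(X) = 0 (P(X) = 0 + 0 = 0)
J(a) = (11 + a)*(15 + a)
v = -1224 (v = (0 - 153)*8 = -153*8 = -1224)
h(W, D) = -278 + D*W (h(W, D) = D*W - 278 = -278 + D*W)
v/h(J(-15), 279) = -1224/(-278 + 279*(165 + (-15)**2 + 26*(-15))) = -1224/(-278 + 279*(165 + 225 - 390)) = -1224/(-278 + 279*0) = -1224/(-278 + 0) = -1224/(-278) = -1224*(-1/278) = 612/139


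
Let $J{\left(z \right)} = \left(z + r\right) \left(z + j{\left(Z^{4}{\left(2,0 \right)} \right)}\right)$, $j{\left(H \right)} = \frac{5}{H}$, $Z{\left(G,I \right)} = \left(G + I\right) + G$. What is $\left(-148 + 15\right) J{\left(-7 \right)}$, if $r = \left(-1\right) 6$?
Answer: $- \frac{3089723}{256} \approx -12069.0$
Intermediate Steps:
$Z{\left(G,I \right)} = I + 2 G$
$r = -6$
$J{\left(z \right)} = \left(-6 + z\right) \left(\frac{5}{256} + z\right)$ ($J{\left(z \right)} = \left(z - 6\right) \left(z + \frac{5}{\left(0 + 2 \cdot 2\right)^{4}}\right) = \left(-6 + z\right) \left(z + \frac{5}{\left(0 + 4\right)^{4}}\right) = \left(-6 + z\right) \left(z + \frac{5}{4^{4}}\right) = \left(-6 + z\right) \left(z + \frac{5}{256}\right) = \left(-6 + z\right) \left(\frac{5}{256} + z\right)$)
$\left(-148 + 15\right) J{\left(-7 \right)} = \left(-148 + 15\right) \left(- \frac{15}{128} + \left(-7\right)^{2} - - \frac{10717}{256}\right) = - 133 \left(- \frac{15}{128} + 49 + \frac{10717}{256}\right) = \left(-133\right) \frac{23231}{256} = - \frac{3089723}{256}$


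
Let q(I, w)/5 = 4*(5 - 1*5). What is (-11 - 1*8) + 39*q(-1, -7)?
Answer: -19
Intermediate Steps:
q(I, w) = 0 (q(I, w) = 5*(4*(5 - 1*5)) = 5*(4*(5 - 5)) = 5*(4*0) = 5*0 = 0)
(-11 - 1*8) + 39*q(-1, -7) = (-11 - 1*8) + 39*0 = (-11 - 8) + 0 = -19 + 0 = -19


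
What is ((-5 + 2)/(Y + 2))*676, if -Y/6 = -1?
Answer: -507/2 ≈ -253.50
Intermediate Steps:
Y = 6 (Y = -6*(-1) = 6)
((-5 + 2)/(Y + 2))*676 = ((-5 + 2)/(6 + 2))*676 = -3/8*676 = -507/2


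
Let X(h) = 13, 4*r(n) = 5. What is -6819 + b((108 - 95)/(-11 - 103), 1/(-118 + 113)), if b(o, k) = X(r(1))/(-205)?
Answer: -1397908/205 ≈ -6819.1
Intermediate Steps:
r(n) = 5/4 (r(n) = (¼)*5 = 5/4)
b(o, k) = -13/205 (b(o, k) = 13/(-205) = 13*(-1/205) = -13/205)
-6819 + b((108 - 95)/(-11 - 103), 1/(-118 + 113)) = -6819 - 13/205 = -1397908/205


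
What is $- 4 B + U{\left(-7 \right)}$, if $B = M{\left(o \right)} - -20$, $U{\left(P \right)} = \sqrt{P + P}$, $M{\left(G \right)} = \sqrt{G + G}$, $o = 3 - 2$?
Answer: $-80 - 4 \sqrt{2} + i \sqrt{14} \approx -85.657 + 3.7417 i$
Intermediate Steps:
$o = 1$ ($o = 3 - 2 = 1$)
$M{\left(G \right)} = \sqrt{2} \sqrt{G}$ ($M{\left(G \right)} = \sqrt{2 G} = \sqrt{2} \sqrt{G}$)
$U{\left(P \right)} = \sqrt{2} \sqrt{P}$ ($U{\left(P \right)} = \sqrt{2 P} = \sqrt{2} \sqrt{P}$)
$B = 20 + \sqrt{2}$ ($B = \sqrt{2} \sqrt{1} - -20 = \sqrt{2} \cdot 1 + 20 = \sqrt{2} + 20 = 20 + \sqrt{2} \approx 21.414$)
$- 4 B + U{\left(-7 \right)} = - 4 \left(20 + \sqrt{2}\right) + \sqrt{2} \sqrt{-7} = \left(-80 - 4 \sqrt{2}\right) + \sqrt{2} i \sqrt{7} = \left(-80 - 4 \sqrt{2}\right) + i \sqrt{14} = -80 - 4 \sqrt{2} + i \sqrt{14}$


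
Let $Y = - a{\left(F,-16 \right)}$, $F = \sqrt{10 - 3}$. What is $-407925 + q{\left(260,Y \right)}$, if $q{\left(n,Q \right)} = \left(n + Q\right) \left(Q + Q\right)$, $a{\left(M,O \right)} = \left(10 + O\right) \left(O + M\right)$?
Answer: $-438909 + 816 \sqrt{7} \approx -4.3675 \cdot 10^{5}$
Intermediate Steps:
$F = \sqrt{7} \approx 2.6458$
$a{\left(M,O \right)} = \left(10 + O\right) \left(M + O\right)$
$Y = -96 + 6 \sqrt{7}$ ($Y = - (\left(-16\right)^{2} + 10 \sqrt{7} + 10 \left(-16\right) + \sqrt{7} \left(-16\right)) = - (256 + 10 \sqrt{7} - 160 - 16 \sqrt{7}) = - (96 - 6 \sqrt{7}) = -96 + 6 \sqrt{7} \approx -80.125$)
$q{\left(n,Q \right)} = 2 Q \left(Q + n\right)$ ($q{\left(n,Q \right)} = \left(Q + n\right) 2 Q = 2 Q \left(Q + n\right)$)
$-407925 + q{\left(260,Y \right)} = -407925 + 2 \left(-96 + 6 \sqrt{7}\right) \left(\left(-96 + 6 \sqrt{7}\right) + 260\right) = -407925 + 2 \left(-96 + 6 \sqrt{7}\right) \left(164 + 6 \sqrt{7}\right)$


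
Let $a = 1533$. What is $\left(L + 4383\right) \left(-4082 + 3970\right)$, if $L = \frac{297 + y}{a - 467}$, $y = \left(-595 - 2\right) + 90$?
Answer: $- \frac{261635808}{533} \approx -4.9087 \cdot 10^{5}$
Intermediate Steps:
$y = -507$ ($y = -597 + 90 = -507$)
$L = - \frac{105}{533}$ ($L = \frac{297 - 507}{1533 - 467} = - \frac{210}{1066} = \left(-210\right) \frac{1}{1066} = - \frac{105}{533} \approx -0.197$)
$\left(L + 4383\right) \left(-4082 + 3970\right) = \left(- \frac{105}{533} + 4383\right) \left(-4082 + 3970\right) = \frac{2336034}{533} \left(-112\right) = - \frac{261635808}{533}$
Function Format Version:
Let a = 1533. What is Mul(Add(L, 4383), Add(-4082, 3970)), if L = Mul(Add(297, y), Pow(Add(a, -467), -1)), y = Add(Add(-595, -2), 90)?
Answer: Rational(-261635808, 533) ≈ -4.9087e+5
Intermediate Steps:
y = -507 (y = Add(-597, 90) = -507)
L = Rational(-105, 533) (L = Mul(Add(297, -507), Pow(Add(1533, -467), -1)) = Mul(-210, Pow(1066, -1)) = Mul(-210, Rational(1, 1066)) = Rational(-105, 533) ≈ -0.19700)
Mul(Add(L, 4383), Add(-4082, 3970)) = Mul(Add(Rational(-105, 533), 4383), Add(-4082, 3970)) = Mul(Rational(2336034, 533), -112) = Rational(-261635808, 533)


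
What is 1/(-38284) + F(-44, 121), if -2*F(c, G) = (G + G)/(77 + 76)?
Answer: -272501/344556 ≈ -0.79088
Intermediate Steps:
F(c, G) = -G/153 (F(c, G) = -(G + G)/(2*(77 + 76)) = -2*G/(2*153) = -G/153)
1/(-38284) + F(-44, 121) = 1/(-38284) - 1/153*121 = -1/38284 - 121/153 = -272501/344556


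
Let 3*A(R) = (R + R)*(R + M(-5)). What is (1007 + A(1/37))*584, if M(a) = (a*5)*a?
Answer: 806893528/1369 ≈ 5.8940e+5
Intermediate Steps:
M(a) = 5*a² (M(a) = (5*a)*a = 5*a²)
A(R) = 2*R*(125 + R)/3 (A(R) = ((R + R)*(R + 5*(-5)²))/3 = ((2*R)*(R + 5*25))/3 = ((2*R)*(R + 125))/3 = ((2*R)*(125 + R))/3 = (2*R*(125 + R))/3 = 2*R*(125 + R)/3)
(1007 + A(1/37))*584 = (1007 + (⅔)*(125 + 1/37)/37)*584 = (1007 + (⅔)*(1/37)*(125 + 1/37))*584 = (1007 + (⅔)*(1/37)*(4626/37))*584 = (1007 + 3084/1369)*584 = (1381667/1369)*584 = 806893528/1369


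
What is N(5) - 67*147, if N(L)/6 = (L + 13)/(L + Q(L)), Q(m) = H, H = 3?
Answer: -19671/2 ≈ -9835.5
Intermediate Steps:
Q(m) = 3
N(L) = 6*(13 + L)/(3 + L) (N(L) = 6*((L + 13)/(L + 3)) = 6*((13 + L)/(3 + L)) = 6*(13 + L)/(3 + L))
N(5) - 67*147 = 6*(13 + 5)/(3 + 5) - 67*147 = 6*18/8 - 9849 = 6*(⅛)*18 - 9849 = 27/2 - 9849 = -19671/2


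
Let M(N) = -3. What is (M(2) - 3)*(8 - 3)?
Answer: -30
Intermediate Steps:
(M(2) - 3)*(8 - 3) = (-3 - 3)*(8 - 3) = -6*5 = -30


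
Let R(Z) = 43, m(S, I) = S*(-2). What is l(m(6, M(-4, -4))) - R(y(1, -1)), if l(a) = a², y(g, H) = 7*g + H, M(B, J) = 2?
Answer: 101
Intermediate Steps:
m(S, I) = -2*S
y(g, H) = H + 7*g
l(m(6, M(-4, -4))) - R(y(1, -1)) = (-2*6)² - 1*43 = (-12)² - 43 = 144 - 43 = 101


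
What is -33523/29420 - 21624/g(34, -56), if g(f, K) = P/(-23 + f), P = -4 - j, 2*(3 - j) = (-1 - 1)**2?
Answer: 1399558253/29420 ≈ 47572.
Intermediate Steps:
j = 1 (j = 3 - (-1 - 1)**2/2 = 3 - 1/2*(-2)**2 = 3 - 1/2*4 = 3 - 2 = 1)
P = -5 (P = -4 - 1*1 = -4 - 1 = -5)
g(f, K) = -5/(-23 + f)
-33523/29420 - 21624/g(34, -56) = -33523/29420 - 21624/((-5/(-23 + 34))) = -33523*1/29420 - 21624/((-5/11)) = -33523/29420 - 21624/((-5*1/11)) = -33523/29420 - 21624/(-5/11) = -33523/29420 - 21624*(-11/5) = -33523/29420 + 237864/5 = 1399558253/29420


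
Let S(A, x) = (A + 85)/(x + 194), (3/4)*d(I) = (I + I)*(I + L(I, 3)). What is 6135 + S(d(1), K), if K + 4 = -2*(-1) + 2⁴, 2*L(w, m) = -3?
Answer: 3828491/624 ≈ 6135.4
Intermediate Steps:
L(w, m) = -3/2 (L(w, m) = (½)*(-3) = -3/2)
d(I) = 8*I*(-3/2 + I)/3 (d(I) = 4*((I + I)*(I - 3/2))/3 = 4*((2*I)*(-3/2 + I))/3 = 4*(2*I*(-3/2 + I))/3 = 8*I*(-3/2 + I)/3)
K = 14 (K = -4 + (-2*(-1) + 2⁴) = -4 + (2 + 16) = -4 + 18 = 14)
S(A, x) = (85 + A)/(194 + x)
6135 + S(d(1), K) = 6135 + (85 + (4/3)*1*(-3 + 2*1))/(194 + 14) = 6135 + (85 + (4/3)*1*(-3 + 2))/208 = 6135 + (85 + (4/3)*1*(-1))/208 = 6135 + (85 - 4/3)/208 = 6135 + (1/208)*(251/3) = 6135 + 251/624 = 3828491/624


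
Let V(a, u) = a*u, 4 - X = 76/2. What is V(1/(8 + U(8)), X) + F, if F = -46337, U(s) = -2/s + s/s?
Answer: -1621931/35 ≈ -46341.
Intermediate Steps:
U(s) = 1 - 2/s (U(s) = -2/s + 1 = 1 - 2/s)
X = -34 (X = 4 - 76/2 = 4 - 1*38 = 4 - 38 = -34)
V(1/(8 + U(8)), X) + F = -34/(8 + (-2 + 8)/8) - 46337 = -34/(8 + (1/8)*6) - 46337 = -34/(8 + 3/4) - 46337 = -34/(35/4) - 46337 = (4/35)*(-34) - 46337 = -136/35 - 46337 = -1621931/35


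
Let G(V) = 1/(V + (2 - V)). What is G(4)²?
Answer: ¼ ≈ 0.25000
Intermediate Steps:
G(V) = ½ (G(V) = 1/2 = ½)
G(4)² = (½)² = ¼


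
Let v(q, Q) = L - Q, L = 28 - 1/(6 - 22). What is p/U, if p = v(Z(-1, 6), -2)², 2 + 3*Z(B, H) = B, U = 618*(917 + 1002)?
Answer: 231361/303601152 ≈ 0.00076206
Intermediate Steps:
L = 449/16 (L = 28 - 1/(-16) = 28 - 1*(-1/16) = 28 + 1/16 = 449/16 ≈ 28.063)
U = 1185942 (U = 618*1919 = 1185942)
Z(B, H) = -⅔ + B/3
v(q, Q) = 449/16 - Q
p = 231361/256 (p = (449/16 - 1*(-2))² = (449/16 + 2)² = (481/16)² = 231361/256 ≈ 903.75)
p/U = (231361/256)/1185942 = (231361/256)*(1/1185942) = 231361/303601152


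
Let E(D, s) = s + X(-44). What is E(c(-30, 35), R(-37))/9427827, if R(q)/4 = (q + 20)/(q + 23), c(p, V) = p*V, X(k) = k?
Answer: -274/65994789 ≈ -4.1518e-6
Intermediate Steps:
c(p, V) = V*p
R(q) = 4*(20 + q)/(23 + q) (R(q) = 4*((q + 20)/(q + 23)) = 4*((20 + q)/(23 + q)) = 4*(20 + q)/(23 + q))
E(D, s) = -44 + s (E(D, s) = s - 44 = -44 + s)
E(c(-30, 35), R(-37))/9427827 = (-44 + 4*(20 - 37)/(23 - 37))/9427827 = (-44 + 4*(-17)/(-14))*(1/9427827) = (-44 + 4*(-1/14)*(-17))*(1/9427827) = (-44 + 34/7)*(1/9427827) = -274/7*1/9427827 = -274/65994789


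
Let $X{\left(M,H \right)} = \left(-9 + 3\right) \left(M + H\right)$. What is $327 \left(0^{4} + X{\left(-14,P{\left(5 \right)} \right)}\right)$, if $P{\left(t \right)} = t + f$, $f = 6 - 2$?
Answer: $9810$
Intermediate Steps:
$f = 4$ ($f = 6 - 2 = 4$)
$P{\left(t \right)} = 4 + t$ ($P{\left(t \right)} = t + 4 = 4 + t$)
$X{\left(M,H \right)} = - 6 H - 6 M$ ($X{\left(M,H \right)} = - 6 \left(H + M\right) = - 6 H - 6 M$)
$327 \left(0^{4} + X{\left(-14,P{\left(5 \right)} \right)}\right) = 327 \left(0^{4} - \left(-84 + 6 \left(4 + 5\right)\right)\right) = 327 \left(0 + \left(\left(-6\right) 9 + 84\right)\right) = 327 \left(0 + \left(-54 + 84\right)\right) = 327 \left(0 + 30\right) = 327 \cdot 30 = 9810$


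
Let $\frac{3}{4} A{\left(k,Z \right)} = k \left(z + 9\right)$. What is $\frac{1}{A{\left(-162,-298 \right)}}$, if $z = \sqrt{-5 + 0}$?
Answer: $\frac{i}{216 \left(\sqrt{5} - 9 i\right)} \approx -0.0004845 + 0.00012037 i$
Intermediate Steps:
$z = i \sqrt{5}$ ($z = \sqrt{-5} = i \sqrt{5} \approx 2.2361 i$)
$A{\left(k,Z \right)} = \frac{4 k \left(9 + i \sqrt{5}\right)}{3}$ ($A{\left(k,Z \right)} = \frac{4 k \left(i \sqrt{5} + 9\right)}{3} = \frac{4 k \left(9 + i \sqrt{5}\right)}{3}$)
$\frac{1}{A{\left(-162,-298 \right)}} = \frac{1}{\frac{4}{3} \left(-162\right) \left(9 + i \sqrt{5}\right)} = \frac{1}{-1944 - 216 i \sqrt{5}}$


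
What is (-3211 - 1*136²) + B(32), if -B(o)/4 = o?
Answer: -21835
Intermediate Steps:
B(o) = -4*o
(-3211 - 1*136²) + B(32) = (-3211 - 1*136²) - 4*32 = (-3211 - 1*18496) - 128 = (-3211 - 18496) - 128 = -21707 - 128 = -21835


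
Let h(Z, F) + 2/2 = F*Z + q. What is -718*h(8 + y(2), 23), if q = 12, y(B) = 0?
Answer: -140010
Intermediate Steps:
h(Z, F) = 11 + F*Z (h(Z, F) = -1 + (F*Z + 12) = -1 + (12 + F*Z) = 11 + F*Z)
-718*h(8 + y(2), 23) = -718*(11 + 23*(8 + 0)) = -718*(11 + 23*8) = -718*(11 + 184) = -718*195 = -140010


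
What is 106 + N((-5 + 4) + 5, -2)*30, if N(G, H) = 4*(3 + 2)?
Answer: 706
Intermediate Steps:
N(G, H) = 20 (N(G, H) = 4*5 = 20)
106 + N((-5 + 4) + 5, -2)*30 = 106 + 20*30 = 106 + 600 = 706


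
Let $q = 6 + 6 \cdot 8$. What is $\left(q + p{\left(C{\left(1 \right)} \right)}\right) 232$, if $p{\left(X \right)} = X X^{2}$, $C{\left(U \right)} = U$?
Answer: $12760$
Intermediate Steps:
$p{\left(X \right)} = X^{3}$
$q = 54$ ($q = 6 + 48 = 54$)
$\left(q + p{\left(C{\left(1 \right)} \right)}\right) 232 = \left(54 + 1^{3}\right) 232 = \left(54 + 1\right) 232 = 55 \cdot 232 = 12760$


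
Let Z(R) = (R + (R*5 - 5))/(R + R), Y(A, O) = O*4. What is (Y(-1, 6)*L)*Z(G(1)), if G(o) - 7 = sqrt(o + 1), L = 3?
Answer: 8892/47 + 180*sqrt(2)/47 ≈ 194.61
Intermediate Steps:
Y(A, O) = 4*O
G(o) = 7 + sqrt(1 + o) (G(o) = 7 + sqrt(o + 1) = 7 + sqrt(1 + o))
Z(R) = (-5 + 6*R)/(2*R) (Z(R) = (R + (5*R - 5))/((2*R)) = (R + (-5 + 5*R))*(1/(2*R)) = (-5 + 6*R)*(1/(2*R)) = (-5 + 6*R)/(2*R))
(Y(-1, 6)*L)*Z(G(1)) = ((4*6)*3)*(3 - 5/(2*(7 + sqrt(1 + 1)))) = (24*3)*(3 - 5/(2*(7 + sqrt(2)))) = 72*(3 - 5/(2*(7 + sqrt(2)))) = 216 - 180/(7 + sqrt(2))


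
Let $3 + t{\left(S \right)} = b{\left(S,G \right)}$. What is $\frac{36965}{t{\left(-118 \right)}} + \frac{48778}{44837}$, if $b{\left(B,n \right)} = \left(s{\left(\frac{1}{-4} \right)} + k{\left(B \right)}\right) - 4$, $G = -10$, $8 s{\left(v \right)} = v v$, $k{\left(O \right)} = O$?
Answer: $- \frac{211366763018}{717347163} \approx -294.65$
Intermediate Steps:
$s{\left(v \right)} = \frac{v^{2}}{8}$ ($s{\left(v \right)} = \frac{v v}{8} = \frac{v^{2}}{8}$)
$b{\left(B,n \right)} = - \frac{511}{128} + B$ ($b{\left(B,n \right)} = \left(\frac{\left(\frac{1}{-4}\right)^{2}}{8} + B\right) - 4 = \left(\frac{\left(- \frac{1}{4}\right)^{2}}{8} + B\right) - 4 = \left(\frac{1}{8} \cdot \frac{1}{16} + B\right) - 4 = \left(\frac{1}{128} + B\right) - 4 = - \frac{511}{128} + B$)
$t{\left(S \right)} = - \frac{895}{128} + S$ ($t{\left(S \right)} = -3 + \left(- \frac{511}{128} + S\right) = - \frac{895}{128} + S$)
$\frac{36965}{t{\left(-118 \right)}} + \frac{48778}{44837} = \frac{36965}{- \frac{895}{128} - 118} + \frac{48778}{44837} = \frac{36965}{- \frac{15999}{128}} + 48778 \cdot \frac{1}{44837} = 36965 \left(- \frac{128}{15999}\right) + \frac{48778}{44837} = - \frac{4731520}{15999} + \frac{48778}{44837} = - \frac{211366763018}{717347163}$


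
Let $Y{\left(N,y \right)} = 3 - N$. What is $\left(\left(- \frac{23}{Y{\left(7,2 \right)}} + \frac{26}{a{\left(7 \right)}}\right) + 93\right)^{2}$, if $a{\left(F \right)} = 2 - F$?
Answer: $\frac{3500641}{400} \approx 8751.6$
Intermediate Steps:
$\left(\left(- \frac{23}{Y{\left(7,2 \right)}} + \frac{26}{a{\left(7 \right)}}\right) + 93\right)^{2} = \left(\left(- \frac{23}{3 - 7} + \frac{26}{2 - 7}\right) + 93\right)^{2} = \left(\left(- \frac{23}{-4} + \frac{26}{-5}\right) + 93\right)^{2} = \left(\left(\left(-23\right) \left(- \frac{1}{4}\right) + 26 \left(- \frac{1}{5}\right)\right) + 93\right)^{2} = \left(\left(\frac{23}{4} - \frac{26}{5}\right) + 93\right)^{2} = \left(\frac{11}{20} + 93\right)^{2} = \left(\frac{1871}{20}\right)^{2} = \frac{3500641}{400}$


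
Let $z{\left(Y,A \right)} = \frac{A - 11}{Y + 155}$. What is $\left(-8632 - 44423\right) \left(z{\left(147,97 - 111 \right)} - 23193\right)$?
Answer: $\frac{371613720105}{302} \approx 1.2305 \cdot 10^{9}$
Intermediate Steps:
$z{\left(Y,A \right)} = \frac{-11 + A}{155 + Y}$
$\left(-8632 - 44423\right) \left(z{\left(147,97 - 111 \right)} - 23193\right) = \left(-8632 - 44423\right) \left(\frac{-11 + \left(97 - 111\right)}{155 + 147} - 23193\right) = - 53055 \left(\frac{-11 - 14}{302} - 23193\right) = - 53055 \left(\frac{1}{302} \left(-25\right) - 23193\right) = - 53055 \left(- \frac{25}{302} - 23193\right) = \left(-53055\right) \left(- \frac{7004311}{302}\right) = \frac{371613720105}{302}$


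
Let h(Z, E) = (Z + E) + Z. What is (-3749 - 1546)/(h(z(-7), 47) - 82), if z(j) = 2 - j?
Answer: 5295/17 ≈ 311.47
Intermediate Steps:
h(Z, E) = E + 2*Z (h(Z, E) = (E + Z) + Z = E + 2*Z)
(-3749 - 1546)/(h(z(-7), 47) - 82) = (-3749 - 1546)/((47 + 2*(2 - 1*(-7))) - 82) = -5295/((47 + 2*(2 + 7)) - 82) = -5295/((47 + 2*9) - 82) = -5295/((47 + 18) - 82) = -5295/(65 - 82) = -5295/(-17) = -5295*(-1/17) = 5295/17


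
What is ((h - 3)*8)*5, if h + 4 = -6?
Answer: -520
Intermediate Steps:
h = -10 (h = -4 - 6 = -10)
((h - 3)*8)*5 = ((-10 - 3)*8)*5 = -13*8*5 = -104*5 = -520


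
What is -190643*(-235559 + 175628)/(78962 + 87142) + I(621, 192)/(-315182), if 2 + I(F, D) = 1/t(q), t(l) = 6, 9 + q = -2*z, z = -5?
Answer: 200060472342485/2908499496 ≈ 68785.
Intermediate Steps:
q = 1 (q = -9 - 2*(-5) = -9 + 10 = 1)
I(F, D) = -11/6 (I(F, D) = -2 + 1/6 = -2 + ⅙ = -11/6)
-190643*(-235559 + 175628)/(78962 + 87142) + I(621, 192)/(-315182) = -190643*(-235559 + 175628)/(78962 + 87142) - 11/6/(-315182) = -190643/(166104/(-59931)) - 11/6*(-1/315182) = -190643/(166104*(-1/59931)) + 11/1891092 = -190643/(-18456/6659) + 11/1891092 = -190643*(-6659/18456) + 11/1891092 = 1269491737/18456 + 11/1891092 = 200060472342485/2908499496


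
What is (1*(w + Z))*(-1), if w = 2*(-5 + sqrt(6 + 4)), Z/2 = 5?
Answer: -2*sqrt(10) ≈ -6.3246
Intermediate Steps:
Z = 10 (Z = 2*5 = 10)
w = -10 + 2*sqrt(10) (w = 2*(-5 + sqrt(10)) = -10 + 2*sqrt(10) ≈ -3.6754)
(1*(w + Z))*(-1) = (1*((-10 + 2*sqrt(10)) + 10))*(-1) = (1*(2*sqrt(10)))*(-1) = (2*sqrt(10))*(-1) = -2*sqrt(10)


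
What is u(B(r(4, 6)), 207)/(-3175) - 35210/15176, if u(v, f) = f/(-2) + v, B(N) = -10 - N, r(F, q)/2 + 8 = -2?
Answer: -7883771/3441700 ≈ -2.2907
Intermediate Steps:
r(F, q) = -20 (r(F, q) = -16 + 2*(-2) = -16 - 4 = -20)
u(v, f) = v - f/2 (u(v, f) = -f/2 + v = v - f/2)
u(B(r(4, 6)), 207)/(-3175) - 35210/15176 = ((-10 - 1*(-20)) - 1/2*207)/(-3175) - 35210/15176 = ((-10 + 20) - 207/2)*(-1/3175) - 35210*1/15176 = (10 - 207/2)*(-1/3175) - 2515/1084 = -187/2*(-1/3175) - 2515/1084 = 187/6350 - 2515/1084 = -7883771/3441700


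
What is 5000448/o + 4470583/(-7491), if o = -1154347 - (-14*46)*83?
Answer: -1653033609251/2748934815 ≈ -601.34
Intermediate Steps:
o = -1100895 (o = -1154347 - (-644)*83 = -1154347 - 1*(-53452) = -1154347 + 53452 = -1100895)
5000448/o + 4470583/(-7491) = 5000448/(-1100895) + 4470583/(-7491) = 5000448*(-1/1100895) + 4470583*(-1/7491) = -1666816/366965 - 4470583/7491 = -1653033609251/2748934815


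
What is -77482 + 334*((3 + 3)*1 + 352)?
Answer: 42090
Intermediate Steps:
-77482 + 334*((3 + 3)*1 + 352) = -77482 + 334*(6*1 + 352) = -77482 + 334*(6 + 352) = -77482 + 334*358 = -77482 + 119572 = 42090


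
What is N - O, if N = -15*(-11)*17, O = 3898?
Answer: -1093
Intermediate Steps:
N = 2805 (N = 165*17 = 2805)
N - O = 2805 - 1*3898 = 2805 - 3898 = -1093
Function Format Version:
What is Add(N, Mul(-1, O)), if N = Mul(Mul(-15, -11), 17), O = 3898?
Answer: -1093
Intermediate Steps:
N = 2805 (N = Mul(165, 17) = 2805)
Add(N, Mul(-1, O)) = Add(2805, Mul(-1, 3898)) = Add(2805, -3898) = -1093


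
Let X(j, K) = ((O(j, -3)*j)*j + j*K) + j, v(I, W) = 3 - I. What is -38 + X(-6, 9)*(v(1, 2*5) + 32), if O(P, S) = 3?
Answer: 1594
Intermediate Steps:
X(j, K) = j + 3*j² + K*j (X(j, K) = ((3*j)*j + j*K) + j = (3*j² + K*j) + j = j + 3*j² + K*j)
-38 + X(-6, 9)*(v(1, 2*5) + 32) = -38 + (-6*(1 + 9 + 3*(-6)))*((3 - 1*1) + 32) = -38 + (-6*(1 + 9 - 18))*((3 - 1) + 32) = -38 + (-6*(-8))*(2 + 32) = -38 + 48*34 = -38 + 1632 = 1594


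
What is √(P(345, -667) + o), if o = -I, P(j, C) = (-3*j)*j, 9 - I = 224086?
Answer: I*√132998 ≈ 364.69*I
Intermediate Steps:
I = -224077 (I = 9 - 1*224086 = 9 - 224086 = -224077)
P(j, C) = -3*j²
o = 224077 (o = -1*(-224077) = 224077)
√(P(345, -667) + o) = √(-3*345² + 224077) = √(-3*119025 + 224077) = √(-357075 + 224077) = √(-132998) = I*√132998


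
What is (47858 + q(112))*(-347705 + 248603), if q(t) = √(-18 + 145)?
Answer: -4742823516 - 99102*√127 ≈ -4.7439e+9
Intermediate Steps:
q(t) = √127
(47858 + q(112))*(-347705 + 248603) = (47858 + √127)*(-347705 + 248603) = (47858 + √127)*(-99102) = -4742823516 - 99102*√127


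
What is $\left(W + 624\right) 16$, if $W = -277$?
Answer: $5552$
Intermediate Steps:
$\left(W + 624\right) 16 = \left(-277 + 624\right) 16 = 347 \cdot 16 = 5552$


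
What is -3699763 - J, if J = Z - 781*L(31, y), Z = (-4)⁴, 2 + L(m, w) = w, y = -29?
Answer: -3724230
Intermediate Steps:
L(m, w) = -2 + w
Z = 256
J = 24467 (J = 256 - 781*(-2 - 29) = 256 - 781*(-31) = 256 + 24211 = 24467)
-3699763 - J = -3699763 - 1*24467 = -3699763 - 24467 = -3724230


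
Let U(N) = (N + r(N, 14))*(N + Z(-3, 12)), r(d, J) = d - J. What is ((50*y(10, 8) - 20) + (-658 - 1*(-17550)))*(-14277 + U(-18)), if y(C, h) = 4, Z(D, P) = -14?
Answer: -216421744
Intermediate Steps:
U(N) = (-14 + N)*(-14 + 2*N) (U(N) = (N + (N - 1*14))*(N - 14) = (N + (N - 14))*(-14 + N) = (N + (-14 + N))*(-14 + N) = (-14 + 2*N)*(-14 + N) = (-14 + N)*(-14 + 2*N))
((50*y(10, 8) - 20) + (-658 - 1*(-17550)))*(-14277 + U(-18)) = ((50*4 - 20) + (-658 - 1*(-17550)))*(-14277 + (196 - 42*(-18) + 2*(-18)**2)) = ((200 - 20) + (-658 + 17550))*(-14277 + (196 + 756 + 2*324)) = (180 + 16892)*(-14277 + (196 + 756 + 648)) = 17072*(-14277 + 1600) = 17072*(-12677) = -216421744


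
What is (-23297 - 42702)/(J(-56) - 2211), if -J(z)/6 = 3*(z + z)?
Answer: 65999/195 ≈ 338.46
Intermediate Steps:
J(z) = -36*z (J(z) = -18*(z + z) = -18*2*z = -36*z)
(-23297 - 42702)/(J(-56) - 2211) = (-23297 - 42702)/(-36*(-56) - 2211) = -65999/(2016 - 2211) = -65999/(-195) = -65999*(-1/195) = 65999/195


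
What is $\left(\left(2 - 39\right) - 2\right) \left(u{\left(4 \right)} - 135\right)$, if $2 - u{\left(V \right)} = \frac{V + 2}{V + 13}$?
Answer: $\frac{88413}{17} \approx 5200.8$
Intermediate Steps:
$u{\left(V \right)} = 2 - \frac{2 + V}{13 + V}$ ($u{\left(V \right)} = 2 - \frac{V + 2}{V + 13} = 2 - \frac{2 + V}{13 + V}$)
$\left(\left(2 - 39\right) - 2\right) \left(u{\left(4 \right)} - 135\right) = \left(\left(2 - 39\right) - 2\right) \left(\frac{24 + 4}{13 + 4} - 135\right) = \left(-37 - 2\right) \left(\frac{1}{17} \cdot 28 - 135\right) = - 39 \left(\frac{1}{17} \cdot 28 - 135\right) = - 39 \left(\frac{28}{17} - 135\right) = \left(-39\right) \left(- \frac{2267}{17}\right) = \frac{88413}{17}$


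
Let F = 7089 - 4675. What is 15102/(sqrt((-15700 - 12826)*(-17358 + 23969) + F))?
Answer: -7551*I*sqrt(47145743)/47145743 ≈ -1.0997*I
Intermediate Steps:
F = 2414
15102/(sqrt((-15700 - 12826)*(-17358 + 23969) + F)) = 15102/(sqrt((-15700 - 12826)*(-17358 + 23969) + 2414)) = 15102/(sqrt(-28526*6611 + 2414)) = 15102/(sqrt(-188585386 + 2414)) = 15102/(sqrt(-188582972)) = 15102/((2*I*sqrt(47145743))) = 15102*(-I*sqrt(47145743)/94291486) = -7551*I*sqrt(47145743)/47145743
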